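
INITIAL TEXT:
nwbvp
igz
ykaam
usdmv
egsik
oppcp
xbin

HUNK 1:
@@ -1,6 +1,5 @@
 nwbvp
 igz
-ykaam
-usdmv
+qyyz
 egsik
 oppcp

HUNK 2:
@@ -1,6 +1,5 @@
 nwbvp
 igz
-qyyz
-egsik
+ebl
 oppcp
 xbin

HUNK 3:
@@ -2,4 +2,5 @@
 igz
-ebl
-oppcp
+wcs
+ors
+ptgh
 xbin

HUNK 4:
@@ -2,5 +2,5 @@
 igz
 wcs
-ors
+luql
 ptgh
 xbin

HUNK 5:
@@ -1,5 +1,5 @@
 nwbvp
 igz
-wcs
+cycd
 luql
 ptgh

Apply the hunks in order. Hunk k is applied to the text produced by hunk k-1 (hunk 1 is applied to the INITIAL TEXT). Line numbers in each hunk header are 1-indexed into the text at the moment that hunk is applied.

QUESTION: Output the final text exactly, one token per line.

Answer: nwbvp
igz
cycd
luql
ptgh
xbin

Derivation:
Hunk 1: at line 1 remove [ykaam,usdmv] add [qyyz] -> 6 lines: nwbvp igz qyyz egsik oppcp xbin
Hunk 2: at line 1 remove [qyyz,egsik] add [ebl] -> 5 lines: nwbvp igz ebl oppcp xbin
Hunk 3: at line 2 remove [ebl,oppcp] add [wcs,ors,ptgh] -> 6 lines: nwbvp igz wcs ors ptgh xbin
Hunk 4: at line 2 remove [ors] add [luql] -> 6 lines: nwbvp igz wcs luql ptgh xbin
Hunk 5: at line 1 remove [wcs] add [cycd] -> 6 lines: nwbvp igz cycd luql ptgh xbin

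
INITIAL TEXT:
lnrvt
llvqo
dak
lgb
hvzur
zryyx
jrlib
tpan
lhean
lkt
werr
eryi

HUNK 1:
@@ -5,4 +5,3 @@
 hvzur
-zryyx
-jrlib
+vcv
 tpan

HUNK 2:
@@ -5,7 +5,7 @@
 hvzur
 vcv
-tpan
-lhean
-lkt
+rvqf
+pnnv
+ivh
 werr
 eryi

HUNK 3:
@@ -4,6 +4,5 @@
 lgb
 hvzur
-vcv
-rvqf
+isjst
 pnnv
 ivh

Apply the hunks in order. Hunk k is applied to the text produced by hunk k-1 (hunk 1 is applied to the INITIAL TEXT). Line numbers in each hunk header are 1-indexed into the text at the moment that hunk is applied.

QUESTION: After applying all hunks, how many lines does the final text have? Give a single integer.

Hunk 1: at line 5 remove [zryyx,jrlib] add [vcv] -> 11 lines: lnrvt llvqo dak lgb hvzur vcv tpan lhean lkt werr eryi
Hunk 2: at line 5 remove [tpan,lhean,lkt] add [rvqf,pnnv,ivh] -> 11 lines: lnrvt llvqo dak lgb hvzur vcv rvqf pnnv ivh werr eryi
Hunk 3: at line 4 remove [vcv,rvqf] add [isjst] -> 10 lines: lnrvt llvqo dak lgb hvzur isjst pnnv ivh werr eryi
Final line count: 10

Answer: 10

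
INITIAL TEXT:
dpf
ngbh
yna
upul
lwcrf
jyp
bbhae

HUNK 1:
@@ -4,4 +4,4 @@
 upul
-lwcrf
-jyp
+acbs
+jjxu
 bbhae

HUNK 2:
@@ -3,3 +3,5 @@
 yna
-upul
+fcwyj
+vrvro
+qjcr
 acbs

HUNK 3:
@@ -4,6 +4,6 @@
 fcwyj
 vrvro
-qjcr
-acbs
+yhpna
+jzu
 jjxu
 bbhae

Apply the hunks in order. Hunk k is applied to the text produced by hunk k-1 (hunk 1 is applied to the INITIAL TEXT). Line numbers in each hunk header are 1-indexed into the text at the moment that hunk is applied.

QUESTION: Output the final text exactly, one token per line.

Answer: dpf
ngbh
yna
fcwyj
vrvro
yhpna
jzu
jjxu
bbhae

Derivation:
Hunk 1: at line 4 remove [lwcrf,jyp] add [acbs,jjxu] -> 7 lines: dpf ngbh yna upul acbs jjxu bbhae
Hunk 2: at line 3 remove [upul] add [fcwyj,vrvro,qjcr] -> 9 lines: dpf ngbh yna fcwyj vrvro qjcr acbs jjxu bbhae
Hunk 3: at line 4 remove [qjcr,acbs] add [yhpna,jzu] -> 9 lines: dpf ngbh yna fcwyj vrvro yhpna jzu jjxu bbhae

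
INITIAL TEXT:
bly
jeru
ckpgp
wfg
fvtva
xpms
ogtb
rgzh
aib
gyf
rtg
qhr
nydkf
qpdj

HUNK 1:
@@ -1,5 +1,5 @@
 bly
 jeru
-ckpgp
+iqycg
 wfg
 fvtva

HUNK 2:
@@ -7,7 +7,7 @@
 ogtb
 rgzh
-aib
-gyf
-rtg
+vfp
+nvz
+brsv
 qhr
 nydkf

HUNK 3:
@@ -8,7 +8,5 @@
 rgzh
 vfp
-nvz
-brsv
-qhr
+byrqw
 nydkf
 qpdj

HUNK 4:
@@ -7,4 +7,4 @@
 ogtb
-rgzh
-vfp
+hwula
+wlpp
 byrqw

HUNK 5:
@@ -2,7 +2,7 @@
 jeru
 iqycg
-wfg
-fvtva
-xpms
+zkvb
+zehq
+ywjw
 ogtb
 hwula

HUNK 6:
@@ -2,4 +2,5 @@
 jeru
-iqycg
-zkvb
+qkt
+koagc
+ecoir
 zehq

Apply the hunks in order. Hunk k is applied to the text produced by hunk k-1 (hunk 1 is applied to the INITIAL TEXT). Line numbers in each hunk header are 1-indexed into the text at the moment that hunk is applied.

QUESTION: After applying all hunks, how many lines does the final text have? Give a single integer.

Answer: 13

Derivation:
Hunk 1: at line 1 remove [ckpgp] add [iqycg] -> 14 lines: bly jeru iqycg wfg fvtva xpms ogtb rgzh aib gyf rtg qhr nydkf qpdj
Hunk 2: at line 7 remove [aib,gyf,rtg] add [vfp,nvz,brsv] -> 14 lines: bly jeru iqycg wfg fvtva xpms ogtb rgzh vfp nvz brsv qhr nydkf qpdj
Hunk 3: at line 8 remove [nvz,brsv,qhr] add [byrqw] -> 12 lines: bly jeru iqycg wfg fvtva xpms ogtb rgzh vfp byrqw nydkf qpdj
Hunk 4: at line 7 remove [rgzh,vfp] add [hwula,wlpp] -> 12 lines: bly jeru iqycg wfg fvtva xpms ogtb hwula wlpp byrqw nydkf qpdj
Hunk 5: at line 2 remove [wfg,fvtva,xpms] add [zkvb,zehq,ywjw] -> 12 lines: bly jeru iqycg zkvb zehq ywjw ogtb hwula wlpp byrqw nydkf qpdj
Hunk 6: at line 2 remove [iqycg,zkvb] add [qkt,koagc,ecoir] -> 13 lines: bly jeru qkt koagc ecoir zehq ywjw ogtb hwula wlpp byrqw nydkf qpdj
Final line count: 13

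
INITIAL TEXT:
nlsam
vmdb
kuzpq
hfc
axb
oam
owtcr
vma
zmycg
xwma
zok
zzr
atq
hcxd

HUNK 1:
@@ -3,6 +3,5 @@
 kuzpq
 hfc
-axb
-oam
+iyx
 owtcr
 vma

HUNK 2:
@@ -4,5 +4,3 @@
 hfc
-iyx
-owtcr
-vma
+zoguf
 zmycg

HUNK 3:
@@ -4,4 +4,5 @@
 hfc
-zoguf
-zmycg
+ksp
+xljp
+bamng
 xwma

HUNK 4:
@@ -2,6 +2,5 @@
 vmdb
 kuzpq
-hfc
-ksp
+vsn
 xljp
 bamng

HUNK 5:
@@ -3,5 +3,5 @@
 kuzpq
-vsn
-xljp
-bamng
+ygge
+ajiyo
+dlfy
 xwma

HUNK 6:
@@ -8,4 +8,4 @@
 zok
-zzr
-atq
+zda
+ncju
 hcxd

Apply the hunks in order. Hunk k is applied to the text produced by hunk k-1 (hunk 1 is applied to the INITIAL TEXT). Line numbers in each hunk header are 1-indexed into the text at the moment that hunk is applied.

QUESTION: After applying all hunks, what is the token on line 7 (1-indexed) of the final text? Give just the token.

Hunk 1: at line 3 remove [axb,oam] add [iyx] -> 13 lines: nlsam vmdb kuzpq hfc iyx owtcr vma zmycg xwma zok zzr atq hcxd
Hunk 2: at line 4 remove [iyx,owtcr,vma] add [zoguf] -> 11 lines: nlsam vmdb kuzpq hfc zoguf zmycg xwma zok zzr atq hcxd
Hunk 3: at line 4 remove [zoguf,zmycg] add [ksp,xljp,bamng] -> 12 lines: nlsam vmdb kuzpq hfc ksp xljp bamng xwma zok zzr atq hcxd
Hunk 4: at line 2 remove [hfc,ksp] add [vsn] -> 11 lines: nlsam vmdb kuzpq vsn xljp bamng xwma zok zzr atq hcxd
Hunk 5: at line 3 remove [vsn,xljp,bamng] add [ygge,ajiyo,dlfy] -> 11 lines: nlsam vmdb kuzpq ygge ajiyo dlfy xwma zok zzr atq hcxd
Hunk 6: at line 8 remove [zzr,atq] add [zda,ncju] -> 11 lines: nlsam vmdb kuzpq ygge ajiyo dlfy xwma zok zda ncju hcxd
Final line 7: xwma

Answer: xwma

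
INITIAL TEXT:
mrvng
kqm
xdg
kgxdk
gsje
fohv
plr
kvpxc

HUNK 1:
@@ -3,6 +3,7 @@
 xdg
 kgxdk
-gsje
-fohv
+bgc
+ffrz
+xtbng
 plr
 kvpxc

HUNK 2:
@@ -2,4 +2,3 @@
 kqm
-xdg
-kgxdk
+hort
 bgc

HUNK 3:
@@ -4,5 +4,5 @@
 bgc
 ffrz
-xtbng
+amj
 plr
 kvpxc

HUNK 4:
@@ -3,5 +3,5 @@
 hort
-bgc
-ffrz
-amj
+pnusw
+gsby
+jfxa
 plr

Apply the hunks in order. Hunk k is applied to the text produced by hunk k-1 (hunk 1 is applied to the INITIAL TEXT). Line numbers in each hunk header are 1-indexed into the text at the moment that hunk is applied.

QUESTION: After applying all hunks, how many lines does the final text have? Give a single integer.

Answer: 8

Derivation:
Hunk 1: at line 3 remove [gsje,fohv] add [bgc,ffrz,xtbng] -> 9 lines: mrvng kqm xdg kgxdk bgc ffrz xtbng plr kvpxc
Hunk 2: at line 2 remove [xdg,kgxdk] add [hort] -> 8 lines: mrvng kqm hort bgc ffrz xtbng plr kvpxc
Hunk 3: at line 4 remove [xtbng] add [amj] -> 8 lines: mrvng kqm hort bgc ffrz amj plr kvpxc
Hunk 4: at line 3 remove [bgc,ffrz,amj] add [pnusw,gsby,jfxa] -> 8 lines: mrvng kqm hort pnusw gsby jfxa plr kvpxc
Final line count: 8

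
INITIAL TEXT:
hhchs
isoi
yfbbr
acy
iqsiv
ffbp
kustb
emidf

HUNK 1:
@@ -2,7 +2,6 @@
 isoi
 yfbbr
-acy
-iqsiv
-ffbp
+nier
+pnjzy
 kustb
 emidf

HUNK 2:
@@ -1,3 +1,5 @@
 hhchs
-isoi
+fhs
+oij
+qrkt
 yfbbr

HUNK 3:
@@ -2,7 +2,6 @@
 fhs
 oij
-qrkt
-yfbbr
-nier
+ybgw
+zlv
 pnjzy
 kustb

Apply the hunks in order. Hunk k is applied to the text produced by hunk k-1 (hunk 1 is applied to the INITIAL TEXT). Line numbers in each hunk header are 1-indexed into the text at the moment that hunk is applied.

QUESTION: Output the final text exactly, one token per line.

Hunk 1: at line 2 remove [acy,iqsiv,ffbp] add [nier,pnjzy] -> 7 lines: hhchs isoi yfbbr nier pnjzy kustb emidf
Hunk 2: at line 1 remove [isoi] add [fhs,oij,qrkt] -> 9 lines: hhchs fhs oij qrkt yfbbr nier pnjzy kustb emidf
Hunk 3: at line 2 remove [qrkt,yfbbr,nier] add [ybgw,zlv] -> 8 lines: hhchs fhs oij ybgw zlv pnjzy kustb emidf

Answer: hhchs
fhs
oij
ybgw
zlv
pnjzy
kustb
emidf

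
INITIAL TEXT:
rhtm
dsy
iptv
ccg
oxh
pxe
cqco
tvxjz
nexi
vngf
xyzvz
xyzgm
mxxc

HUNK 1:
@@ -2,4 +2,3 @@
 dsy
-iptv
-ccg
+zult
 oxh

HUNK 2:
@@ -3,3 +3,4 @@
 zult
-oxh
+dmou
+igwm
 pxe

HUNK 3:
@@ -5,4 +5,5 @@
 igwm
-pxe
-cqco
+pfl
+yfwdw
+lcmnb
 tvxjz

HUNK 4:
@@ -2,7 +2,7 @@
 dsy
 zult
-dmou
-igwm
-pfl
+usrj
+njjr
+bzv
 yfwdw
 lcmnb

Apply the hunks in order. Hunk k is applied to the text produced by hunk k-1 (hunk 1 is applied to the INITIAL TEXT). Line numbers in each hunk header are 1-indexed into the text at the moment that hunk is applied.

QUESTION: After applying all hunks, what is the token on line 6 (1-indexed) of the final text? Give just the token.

Hunk 1: at line 2 remove [iptv,ccg] add [zult] -> 12 lines: rhtm dsy zult oxh pxe cqco tvxjz nexi vngf xyzvz xyzgm mxxc
Hunk 2: at line 3 remove [oxh] add [dmou,igwm] -> 13 lines: rhtm dsy zult dmou igwm pxe cqco tvxjz nexi vngf xyzvz xyzgm mxxc
Hunk 3: at line 5 remove [pxe,cqco] add [pfl,yfwdw,lcmnb] -> 14 lines: rhtm dsy zult dmou igwm pfl yfwdw lcmnb tvxjz nexi vngf xyzvz xyzgm mxxc
Hunk 4: at line 2 remove [dmou,igwm,pfl] add [usrj,njjr,bzv] -> 14 lines: rhtm dsy zult usrj njjr bzv yfwdw lcmnb tvxjz nexi vngf xyzvz xyzgm mxxc
Final line 6: bzv

Answer: bzv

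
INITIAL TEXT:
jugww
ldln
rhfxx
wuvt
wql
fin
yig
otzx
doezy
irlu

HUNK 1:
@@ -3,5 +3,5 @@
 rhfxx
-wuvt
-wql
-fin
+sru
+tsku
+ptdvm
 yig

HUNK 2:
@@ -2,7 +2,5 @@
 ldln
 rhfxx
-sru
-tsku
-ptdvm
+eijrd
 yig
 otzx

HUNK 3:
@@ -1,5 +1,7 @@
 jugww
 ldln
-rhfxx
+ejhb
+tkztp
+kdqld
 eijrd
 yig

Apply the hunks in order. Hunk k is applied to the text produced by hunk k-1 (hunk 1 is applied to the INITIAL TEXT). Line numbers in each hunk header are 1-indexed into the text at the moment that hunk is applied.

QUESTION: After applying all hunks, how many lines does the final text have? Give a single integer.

Answer: 10

Derivation:
Hunk 1: at line 3 remove [wuvt,wql,fin] add [sru,tsku,ptdvm] -> 10 lines: jugww ldln rhfxx sru tsku ptdvm yig otzx doezy irlu
Hunk 2: at line 2 remove [sru,tsku,ptdvm] add [eijrd] -> 8 lines: jugww ldln rhfxx eijrd yig otzx doezy irlu
Hunk 3: at line 1 remove [rhfxx] add [ejhb,tkztp,kdqld] -> 10 lines: jugww ldln ejhb tkztp kdqld eijrd yig otzx doezy irlu
Final line count: 10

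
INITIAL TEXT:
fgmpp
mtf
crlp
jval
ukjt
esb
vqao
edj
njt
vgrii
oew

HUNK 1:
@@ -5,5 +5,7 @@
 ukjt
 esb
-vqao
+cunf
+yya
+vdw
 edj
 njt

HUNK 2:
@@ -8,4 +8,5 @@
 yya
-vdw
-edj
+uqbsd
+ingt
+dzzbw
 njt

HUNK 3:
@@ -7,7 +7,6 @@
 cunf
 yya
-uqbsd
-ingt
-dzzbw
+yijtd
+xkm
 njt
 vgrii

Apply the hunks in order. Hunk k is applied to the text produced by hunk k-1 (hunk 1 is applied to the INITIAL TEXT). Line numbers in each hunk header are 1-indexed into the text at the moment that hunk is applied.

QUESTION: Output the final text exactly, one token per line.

Hunk 1: at line 5 remove [vqao] add [cunf,yya,vdw] -> 13 lines: fgmpp mtf crlp jval ukjt esb cunf yya vdw edj njt vgrii oew
Hunk 2: at line 8 remove [vdw,edj] add [uqbsd,ingt,dzzbw] -> 14 lines: fgmpp mtf crlp jval ukjt esb cunf yya uqbsd ingt dzzbw njt vgrii oew
Hunk 3: at line 7 remove [uqbsd,ingt,dzzbw] add [yijtd,xkm] -> 13 lines: fgmpp mtf crlp jval ukjt esb cunf yya yijtd xkm njt vgrii oew

Answer: fgmpp
mtf
crlp
jval
ukjt
esb
cunf
yya
yijtd
xkm
njt
vgrii
oew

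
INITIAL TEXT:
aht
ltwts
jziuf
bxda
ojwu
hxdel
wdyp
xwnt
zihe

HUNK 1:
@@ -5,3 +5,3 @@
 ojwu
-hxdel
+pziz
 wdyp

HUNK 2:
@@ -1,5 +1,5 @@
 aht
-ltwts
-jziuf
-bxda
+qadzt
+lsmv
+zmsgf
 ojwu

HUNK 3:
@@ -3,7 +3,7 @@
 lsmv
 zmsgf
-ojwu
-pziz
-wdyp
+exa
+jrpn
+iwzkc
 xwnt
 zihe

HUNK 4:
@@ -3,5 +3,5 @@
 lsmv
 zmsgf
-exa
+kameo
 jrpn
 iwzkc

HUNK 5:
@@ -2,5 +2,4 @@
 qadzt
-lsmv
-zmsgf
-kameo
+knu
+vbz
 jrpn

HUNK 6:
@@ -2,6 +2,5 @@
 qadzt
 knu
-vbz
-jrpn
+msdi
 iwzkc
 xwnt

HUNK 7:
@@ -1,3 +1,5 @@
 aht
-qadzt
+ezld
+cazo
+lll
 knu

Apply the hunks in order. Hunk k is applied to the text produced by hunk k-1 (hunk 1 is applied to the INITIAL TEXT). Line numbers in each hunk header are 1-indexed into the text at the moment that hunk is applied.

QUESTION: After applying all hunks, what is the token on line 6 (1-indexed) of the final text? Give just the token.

Answer: msdi

Derivation:
Hunk 1: at line 5 remove [hxdel] add [pziz] -> 9 lines: aht ltwts jziuf bxda ojwu pziz wdyp xwnt zihe
Hunk 2: at line 1 remove [ltwts,jziuf,bxda] add [qadzt,lsmv,zmsgf] -> 9 lines: aht qadzt lsmv zmsgf ojwu pziz wdyp xwnt zihe
Hunk 3: at line 3 remove [ojwu,pziz,wdyp] add [exa,jrpn,iwzkc] -> 9 lines: aht qadzt lsmv zmsgf exa jrpn iwzkc xwnt zihe
Hunk 4: at line 3 remove [exa] add [kameo] -> 9 lines: aht qadzt lsmv zmsgf kameo jrpn iwzkc xwnt zihe
Hunk 5: at line 2 remove [lsmv,zmsgf,kameo] add [knu,vbz] -> 8 lines: aht qadzt knu vbz jrpn iwzkc xwnt zihe
Hunk 6: at line 2 remove [vbz,jrpn] add [msdi] -> 7 lines: aht qadzt knu msdi iwzkc xwnt zihe
Hunk 7: at line 1 remove [qadzt] add [ezld,cazo,lll] -> 9 lines: aht ezld cazo lll knu msdi iwzkc xwnt zihe
Final line 6: msdi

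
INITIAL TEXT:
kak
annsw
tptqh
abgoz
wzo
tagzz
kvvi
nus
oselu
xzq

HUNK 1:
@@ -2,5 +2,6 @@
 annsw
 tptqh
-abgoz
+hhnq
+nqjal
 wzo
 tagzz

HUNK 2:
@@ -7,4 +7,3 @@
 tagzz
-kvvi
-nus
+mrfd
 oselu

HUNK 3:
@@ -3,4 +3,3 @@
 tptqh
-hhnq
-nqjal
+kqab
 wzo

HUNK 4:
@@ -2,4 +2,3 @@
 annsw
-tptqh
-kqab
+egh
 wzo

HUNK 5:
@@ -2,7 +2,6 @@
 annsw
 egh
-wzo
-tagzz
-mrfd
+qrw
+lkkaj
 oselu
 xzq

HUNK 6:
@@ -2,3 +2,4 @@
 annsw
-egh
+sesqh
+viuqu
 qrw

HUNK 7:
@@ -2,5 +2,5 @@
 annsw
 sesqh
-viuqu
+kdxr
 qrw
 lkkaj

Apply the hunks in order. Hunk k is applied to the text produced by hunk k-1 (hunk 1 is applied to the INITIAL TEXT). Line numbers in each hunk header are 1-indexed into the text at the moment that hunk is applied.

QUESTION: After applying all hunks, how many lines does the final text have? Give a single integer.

Hunk 1: at line 2 remove [abgoz] add [hhnq,nqjal] -> 11 lines: kak annsw tptqh hhnq nqjal wzo tagzz kvvi nus oselu xzq
Hunk 2: at line 7 remove [kvvi,nus] add [mrfd] -> 10 lines: kak annsw tptqh hhnq nqjal wzo tagzz mrfd oselu xzq
Hunk 3: at line 3 remove [hhnq,nqjal] add [kqab] -> 9 lines: kak annsw tptqh kqab wzo tagzz mrfd oselu xzq
Hunk 4: at line 2 remove [tptqh,kqab] add [egh] -> 8 lines: kak annsw egh wzo tagzz mrfd oselu xzq
Hunk 5: at line 2 remove [wzo,tagzz,mrfd] add [qrw,lkkaj] -> 7 lines: kak annsw egh qrw lkkaj oselu xzq
Hunk 6: at line 2 remove [egh] add [sesqh,viuqu] -> 8 lines: kak annsw sesqh viuqu qrw lkkaj oselu xzq
Hunk 7: at line 2 remove [viuqu] add [kdxr] -> 8 lines: kak annsw sesqh kdxr qrw lkkaj oselu xzq
Final line count: 8

Answer: 8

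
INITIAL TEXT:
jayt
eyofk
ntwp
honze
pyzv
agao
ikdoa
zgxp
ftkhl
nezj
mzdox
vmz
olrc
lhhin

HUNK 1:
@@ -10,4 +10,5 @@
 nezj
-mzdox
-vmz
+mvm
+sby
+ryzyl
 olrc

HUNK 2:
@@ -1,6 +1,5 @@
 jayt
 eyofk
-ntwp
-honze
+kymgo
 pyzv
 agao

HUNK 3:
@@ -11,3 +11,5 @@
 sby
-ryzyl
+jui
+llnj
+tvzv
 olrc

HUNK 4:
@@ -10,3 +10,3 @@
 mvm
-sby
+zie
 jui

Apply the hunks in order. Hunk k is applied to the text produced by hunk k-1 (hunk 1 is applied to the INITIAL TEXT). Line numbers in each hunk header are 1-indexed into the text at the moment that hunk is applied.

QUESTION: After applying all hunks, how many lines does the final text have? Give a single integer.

Answer: 16

Derivation:
Hunk 1: at line 10 remove [mzdox,vmz] add [mvm,sby,ryzyl] -> 15 lines: jayt eyofk ntwp honze pyzv agao ikdoa zgxp ftkhl nezj mvm sby ryzyl olrc lhhin
Hunk 2: at line 1 remove [ntwp,honze] add [kymgo] -> 14 lines: jayt eyofk kymgo pyzv agao ikdoa zgxp ftkhl nezj mvm sby ryzyl olrc lhhin
Hunk 3: at line 11 remove [ryzyl] add [jui,llnj,tvzv] -> 16 lines: jayt eyofk kymgo pyzv agao ikdoa zgxp ftkhl nezj mvm sby jui llnj tvzv olrc lhhin
Hunk 4: at line 10 remove [sby] add [zie] -> 16 lines: jayt eyofk kymgo pyzv agao ikdoa zgxp ftkhl nezj mvm zie jui llnj tvzv olrc lhhin
Final line count: 16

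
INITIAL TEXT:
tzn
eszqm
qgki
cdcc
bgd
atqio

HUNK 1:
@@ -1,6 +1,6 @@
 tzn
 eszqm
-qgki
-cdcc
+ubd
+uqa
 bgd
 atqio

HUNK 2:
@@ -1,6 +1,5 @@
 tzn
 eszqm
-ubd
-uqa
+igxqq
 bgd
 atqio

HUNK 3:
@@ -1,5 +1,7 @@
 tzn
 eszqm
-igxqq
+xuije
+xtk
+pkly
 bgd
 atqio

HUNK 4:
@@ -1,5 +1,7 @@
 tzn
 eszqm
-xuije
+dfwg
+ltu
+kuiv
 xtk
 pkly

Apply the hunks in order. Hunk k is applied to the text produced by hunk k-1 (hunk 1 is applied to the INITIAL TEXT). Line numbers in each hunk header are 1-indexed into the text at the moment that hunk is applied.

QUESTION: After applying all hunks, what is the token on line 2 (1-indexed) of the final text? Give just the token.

Hunk 1: at line 1 remove [qgki,cdcc] add [ubd,uqa] -> 6 lines: tzn eszqm ubd uqa bgd atqio
Hunk 2: at line 1 remove [ubd,uqa] add [igxqq] -> 5 lines: tzn eszqm igxqq bgd atqio
Hunk 3: at line 1 remove [igxqq] add [xuije,xtk,pkly] -> 7 lines: tzn eszqm xuije xtk pkly bgd atqio
Hunk 4: at line 1 remove [xuije] add [dfwg,ltu,kuiv] -> 9 lines: tzn eszqm dfwg ltu kuiv xtk pkly bgd atqio
Final line 2: eszqm

Answer: eszqm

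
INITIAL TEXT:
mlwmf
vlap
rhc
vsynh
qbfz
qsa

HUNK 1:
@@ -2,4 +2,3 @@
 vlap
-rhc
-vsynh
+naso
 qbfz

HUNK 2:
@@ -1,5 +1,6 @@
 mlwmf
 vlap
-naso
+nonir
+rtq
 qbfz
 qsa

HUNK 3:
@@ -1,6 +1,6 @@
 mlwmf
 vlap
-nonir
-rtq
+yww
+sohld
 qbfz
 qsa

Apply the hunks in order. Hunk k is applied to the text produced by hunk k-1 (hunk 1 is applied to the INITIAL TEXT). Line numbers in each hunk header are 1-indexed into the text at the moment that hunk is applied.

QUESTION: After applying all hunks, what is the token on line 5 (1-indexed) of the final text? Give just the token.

Hunk 1: at line 2 remove [rhc,vsynh] add [naso] -> 5 lines: mlwmf vlap naso qbfz qsa
Hunk 2: at line 1 remove [naso] add [nonir,rtq] -> 6 lines: mlwmf vlap nonir rtq qbfz qsa
Hunk 3: at line 1 remove [nonir,rtq] add [yww,sohld] -> 6 lines: mlwmf vlap yww sohld qbfz qsa
Final line 5: qbfz

Answer: qbfz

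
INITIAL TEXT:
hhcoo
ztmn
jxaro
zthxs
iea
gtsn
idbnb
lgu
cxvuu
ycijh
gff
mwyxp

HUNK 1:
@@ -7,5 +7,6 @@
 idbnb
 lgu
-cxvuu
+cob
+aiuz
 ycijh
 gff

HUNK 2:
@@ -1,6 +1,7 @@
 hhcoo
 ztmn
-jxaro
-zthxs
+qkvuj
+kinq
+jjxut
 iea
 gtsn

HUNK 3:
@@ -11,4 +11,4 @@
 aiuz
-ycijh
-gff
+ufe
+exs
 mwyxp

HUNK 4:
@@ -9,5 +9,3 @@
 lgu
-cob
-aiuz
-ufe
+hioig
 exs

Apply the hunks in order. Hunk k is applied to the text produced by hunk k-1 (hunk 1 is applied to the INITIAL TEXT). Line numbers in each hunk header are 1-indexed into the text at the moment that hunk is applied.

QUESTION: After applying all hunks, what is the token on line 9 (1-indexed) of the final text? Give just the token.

Answer: lgu

Derivation:
Hunk 1: at line 7 remove [cxvuu] add [cob,aiuz] -> 13 lines: hhcoo ztmn jxaro zthxs iea gtsn idbnb lgu cob aiuz ycijh gff mwyxp
Hunk 2: at line 1 remove [jxaro,zthxs] add [qkvuj,kinq,jjxut] -> 14 lines: hhcoo ztmn qkvuj kinq jjxut iea gtsn idbnb lgu cob aiuz ycijh gff mwyxp
Hunk 3: at line 11 remove [ycijh,gff] add [ufe,exs] -> 14 lines: hhcoo ztmn qkvuj kinq jjxut iea gtsn idbnb lgu cob aiuz ufe exs mwyxp
Hunk 4: at line 9 remove [cob,aiuz,ufe] add [hioig] -> 12 lines: hhcoo ztmn qkvuj kinq jjxut iea gtsn idbnb lgu hioig exs mwyxp
Final line 9: lgu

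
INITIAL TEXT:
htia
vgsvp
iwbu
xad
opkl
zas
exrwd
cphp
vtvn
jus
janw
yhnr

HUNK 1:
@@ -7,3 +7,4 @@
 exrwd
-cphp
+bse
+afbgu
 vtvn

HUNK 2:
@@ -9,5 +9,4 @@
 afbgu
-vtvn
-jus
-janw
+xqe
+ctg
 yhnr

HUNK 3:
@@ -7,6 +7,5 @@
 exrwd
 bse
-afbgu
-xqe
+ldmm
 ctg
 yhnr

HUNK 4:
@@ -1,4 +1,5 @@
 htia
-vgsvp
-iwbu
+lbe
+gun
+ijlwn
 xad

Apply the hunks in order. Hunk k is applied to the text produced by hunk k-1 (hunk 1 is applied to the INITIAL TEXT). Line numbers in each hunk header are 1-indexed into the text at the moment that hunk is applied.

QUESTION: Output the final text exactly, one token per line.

Answer: htia
lbe
gun
ijlwn
xad
opkl
zas
exrwd
bse
ldmm
ctg
yhnr

Derivation:
Hunk 1: at line 7 remove [cphp] add [bse,afbgu] -> 13 lines: htia vgsvp iwbu xad opkl zas exrwd bse afbgu vtvn jus janw yhnr
Hunk 2: at line 9 remove [vtvn,jus,janw] add [xqe,ctg] -> 12 lines: htia vgsvp iwbu xad opkl zas exrwd bse afbgu xqe ctg yhnr
Hunk 3: at line 7 remove [afbgu,xqe] add [ldmm] -> 11 lines: htia vgsvp iwbu xad opkl zas exrwd bse ldmm ctg yhnr
Hunk 4: at line 1 remove [vgsvp,iwbu] add [lbe,gun,ijlwn] -> 12 lines: htia lbe gun ijlwn xad opkl zas exrwd bse ldmm ctg yhnr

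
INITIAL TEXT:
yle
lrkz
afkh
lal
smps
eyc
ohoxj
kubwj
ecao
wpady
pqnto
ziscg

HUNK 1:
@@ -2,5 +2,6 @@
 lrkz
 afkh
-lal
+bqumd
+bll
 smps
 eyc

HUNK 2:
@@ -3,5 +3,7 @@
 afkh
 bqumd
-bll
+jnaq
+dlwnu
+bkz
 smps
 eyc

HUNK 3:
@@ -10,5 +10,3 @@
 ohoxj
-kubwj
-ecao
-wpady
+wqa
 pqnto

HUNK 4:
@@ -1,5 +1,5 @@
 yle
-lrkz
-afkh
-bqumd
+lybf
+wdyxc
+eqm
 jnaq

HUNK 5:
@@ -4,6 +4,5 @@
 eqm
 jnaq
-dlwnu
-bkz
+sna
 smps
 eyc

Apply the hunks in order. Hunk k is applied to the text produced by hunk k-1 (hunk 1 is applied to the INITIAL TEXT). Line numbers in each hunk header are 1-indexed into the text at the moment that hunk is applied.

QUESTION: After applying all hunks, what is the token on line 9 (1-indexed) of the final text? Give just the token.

Hunk 1: at line 2 remove [lal] add [bqumd,bll] -> 13 lines: yle lrkz afkh bqumd bll smps eyc ohoxj kubwj ecao wpady pqnto ziscg
Hunk 2: at line 3 remove [bll] add [jnaq,dlwnu,bkz] -> 15 lines: yle lrkz afkh bqumd jnaq dlwnu bkz smps eyc ohoxj kubwj ecao wpady pqnto ziscg
Hunk 3: at line 10 remove [kubwj,ecao,wpady] add [wqa] -> 13 lines: yle lrkz afkh bqumd jnaq dlwnu bkz smps eyc ohoxj wqa pqnto ziscg
Hunk 4: at line 1 remove [lrkz,afkh,bqumd] add [lybf,wdyxc,eqm] -> 13 lines: yle lybf wdyxc eqm jnaq dlwnu bkz smps eyc ohoxj wqa pqnto ziscg
Hunk 5: at line 4 remove [dlwnu,bkz] add [sna] -> 12 lines: yle lybf wdyxc eqm jnaq sna smps eyc ohoxj wqa pqnto ziscg
Final line 9: ohoxj

Answer: ohoxj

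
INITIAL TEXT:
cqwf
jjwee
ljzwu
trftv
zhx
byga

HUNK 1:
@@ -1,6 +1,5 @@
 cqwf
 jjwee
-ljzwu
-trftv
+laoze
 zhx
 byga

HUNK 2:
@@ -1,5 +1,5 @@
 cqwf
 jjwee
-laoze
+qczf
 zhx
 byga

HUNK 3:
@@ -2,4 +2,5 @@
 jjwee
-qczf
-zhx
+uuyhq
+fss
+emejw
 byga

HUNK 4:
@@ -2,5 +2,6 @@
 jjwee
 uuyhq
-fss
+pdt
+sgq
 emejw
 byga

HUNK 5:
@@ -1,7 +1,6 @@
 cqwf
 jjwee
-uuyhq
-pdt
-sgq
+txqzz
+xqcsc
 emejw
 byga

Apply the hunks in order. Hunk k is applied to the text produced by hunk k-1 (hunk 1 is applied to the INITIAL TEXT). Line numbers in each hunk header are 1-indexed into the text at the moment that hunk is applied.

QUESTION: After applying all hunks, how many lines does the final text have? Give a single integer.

Answer: 6

Derivation:
Hunk 1: at line 1 remove [ljzwu,trftv] add [laoze] -> 5 lines: cqwf jjwee laoze zhx byga
Hunk 2: at line 1 remove [laoze] add [qczf] -> 5 lines: cqwf jjwee qczf zhx byga
Hunk 3: at line 2 remove [qczf,zhx] add [uuyhq,fss,emejw] -> 6 lines: cqwf jjwee uuyhq fss emejw byga
Hunk 4: at line 2 remove [fss] add [pdt,sgq] -> 7 lines: cqwf jjwee uuyhq pdt sgq emejw byga
Hunk 5: at line 1 remove [uuyhq,pdt,sgq] add [txqzz,xqcsc] -> 6 lines: cqwf jjwee txqzz xqcsc emejw byga
Final line count: 6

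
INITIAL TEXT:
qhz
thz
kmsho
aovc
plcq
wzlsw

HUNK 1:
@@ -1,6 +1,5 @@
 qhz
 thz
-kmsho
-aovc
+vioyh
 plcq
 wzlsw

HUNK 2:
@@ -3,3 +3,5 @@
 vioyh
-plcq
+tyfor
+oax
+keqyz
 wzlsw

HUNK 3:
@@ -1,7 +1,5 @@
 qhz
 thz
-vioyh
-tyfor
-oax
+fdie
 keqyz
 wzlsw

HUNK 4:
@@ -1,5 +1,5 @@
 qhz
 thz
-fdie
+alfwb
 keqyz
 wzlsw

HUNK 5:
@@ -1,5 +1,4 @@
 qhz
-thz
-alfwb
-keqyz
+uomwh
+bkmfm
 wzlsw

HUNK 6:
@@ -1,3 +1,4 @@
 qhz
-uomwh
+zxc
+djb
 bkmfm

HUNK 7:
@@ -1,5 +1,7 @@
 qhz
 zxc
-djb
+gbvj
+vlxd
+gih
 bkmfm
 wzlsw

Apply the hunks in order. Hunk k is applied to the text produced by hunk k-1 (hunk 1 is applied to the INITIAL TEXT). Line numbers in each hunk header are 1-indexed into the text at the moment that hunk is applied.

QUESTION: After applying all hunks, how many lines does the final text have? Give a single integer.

Answer: 7

Derivation:
Hunk 1: at line 1 remove [kmsho,aovc] add [vioyh] -> 5 lines: qhz thz vioyh plcq wzlsw
Hunk 2: at line 3 remove [plcq] add [tyfor,oax,keqyz] -> 7 lines: qhz thz vioyh tyfor oax keqyz wzlsw
Hunk 3: at line 1 remove [vioyh,tyfor,oax] add [fdie] -> 5 lines: qhz thz fdie keqyz wzlsw
Hunk 4: at line 1 remove [fdie] add [alfwb] -> 5 lines: qhz thz alfwb keqyz wzlsw
Hunk 5: at line 1 remove [thz,alfwb,keqyz] add [uomwh,bkmfm] -> 4 lines: qhz uomwh bkmfm wzlsw
Hunk 6: at line 1 remove [uomwh] add [zxc,djb] -> 5 lines: qhz zxc djb bkmfm wzlsw
Hunk 7: at line 1 remove [djb] add [gbvj,vlxd,gih] -> 7 lines: qhz zxc gbvj vlxd gih bkmfm wzlsw
Final line count: 7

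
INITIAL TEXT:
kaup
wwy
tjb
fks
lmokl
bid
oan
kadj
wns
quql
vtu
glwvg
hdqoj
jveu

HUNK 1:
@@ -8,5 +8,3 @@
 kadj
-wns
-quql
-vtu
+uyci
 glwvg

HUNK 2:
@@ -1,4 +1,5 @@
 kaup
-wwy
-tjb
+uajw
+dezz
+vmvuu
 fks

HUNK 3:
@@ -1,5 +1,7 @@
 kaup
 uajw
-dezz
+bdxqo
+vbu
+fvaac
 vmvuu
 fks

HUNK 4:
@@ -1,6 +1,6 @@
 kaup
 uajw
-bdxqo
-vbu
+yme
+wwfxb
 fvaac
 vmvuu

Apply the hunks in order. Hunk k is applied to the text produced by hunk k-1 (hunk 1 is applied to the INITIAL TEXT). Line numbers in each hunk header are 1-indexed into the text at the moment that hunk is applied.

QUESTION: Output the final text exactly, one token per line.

Answer: kaup
uajw
yme
wwfxb
fvaac
vmvuu
fks
lmokl
bid
oan
kadj
uyci
glwvg
hdqoj
jveu

Derivation:
Hunk 1: at line 8 remove [wns,quql,vtu] add [uyci] -> 12 lines: kaup wwy tjb fks lmokl bid oan kadj uyci glwvg hdqoj jveu
Hunk 2: at line 1 remove [wwy,tjb] add [uajw,dezz,vmvuu] -> 13 lines: kaup uajw dezz vmvuu fks lmokl bid oan kadj uyci glwvg hdqoj jveu
Hunk 3: at line 1 remove [dezz] add [bdxqo,vbu,fvaac] -> 15 lines: kaup uajw bdxqo vbu fvaac vmvuu fks lmokl bid oan kadj uyci glwvg hdqoj jveu
Hunk 4: at line 1 remove [bdxqo,vbu] add [yme,wwfxb] -> 15 lines: kaup uajw yme wwfxb fvaac vmvuu fks lmokl bid oan kadj uyci glwvg hdqoj jveu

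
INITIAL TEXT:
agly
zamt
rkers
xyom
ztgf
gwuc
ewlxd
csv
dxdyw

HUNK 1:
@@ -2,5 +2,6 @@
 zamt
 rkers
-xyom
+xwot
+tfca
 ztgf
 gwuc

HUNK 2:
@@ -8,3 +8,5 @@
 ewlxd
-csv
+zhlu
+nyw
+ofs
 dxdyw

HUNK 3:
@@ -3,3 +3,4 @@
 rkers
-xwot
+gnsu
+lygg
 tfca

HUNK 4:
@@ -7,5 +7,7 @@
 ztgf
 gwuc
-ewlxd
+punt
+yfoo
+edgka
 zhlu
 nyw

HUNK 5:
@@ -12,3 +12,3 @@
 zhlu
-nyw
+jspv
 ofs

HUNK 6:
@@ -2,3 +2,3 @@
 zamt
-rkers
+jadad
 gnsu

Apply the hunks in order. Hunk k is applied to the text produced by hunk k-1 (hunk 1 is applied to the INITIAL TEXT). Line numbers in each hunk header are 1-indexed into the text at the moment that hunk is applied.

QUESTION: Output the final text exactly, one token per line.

Hunk 1: at line 2 remove [xyom] add [xwot,tfca] -> 10 lines: agly zamt rkers xwot tfca ztgf gwuc ewlxd csv dxdyw
Hunk 2: at line 8 remove [csv] add [zhlu,nyw,ofs] -> 12 lines: agly zamt rkers xwot tfca ztgf gwuc ewlxd zhlu nyw ofs dxdyw
Hunk 3: at line 3 remove [xwot] add [gnsu,lygg] -> 13 lines: agly zamt rkers gnsu lygg tfca ztgf gwuc ewlxd zhlu nyw ofs dxdyw
Hunk 4: at line 7 remove [ewlxd] add [punt,yfoo,edgka] -> 15 lines: agly zamt rkers gnsu lygg tfca ztgf gwuc punt yfoo edgka zhlu nyw ofs dxdyw
Hunk 5: at line 12 remove [nyw] add [jspv] -> 15 lines: agly zamt rkers gnsu lygg tfca ztgf gwuc punt yfoo edgka zhlu jspv ofs dxdyw
Hunk 6: at line 2 remove [rkers] add [jadad] -> 15 lines: agly zamt jadad gnsu lygg tfca ztgf gwuc punt yfoo edgka zhlu jspv ofs dxdyw

Answer: agly
zamt
jadad
gnsu
lygg
tfca
ztgf
gwuc
punt
yfoo
edgka
zhlu
jspv
ofs
dxdyw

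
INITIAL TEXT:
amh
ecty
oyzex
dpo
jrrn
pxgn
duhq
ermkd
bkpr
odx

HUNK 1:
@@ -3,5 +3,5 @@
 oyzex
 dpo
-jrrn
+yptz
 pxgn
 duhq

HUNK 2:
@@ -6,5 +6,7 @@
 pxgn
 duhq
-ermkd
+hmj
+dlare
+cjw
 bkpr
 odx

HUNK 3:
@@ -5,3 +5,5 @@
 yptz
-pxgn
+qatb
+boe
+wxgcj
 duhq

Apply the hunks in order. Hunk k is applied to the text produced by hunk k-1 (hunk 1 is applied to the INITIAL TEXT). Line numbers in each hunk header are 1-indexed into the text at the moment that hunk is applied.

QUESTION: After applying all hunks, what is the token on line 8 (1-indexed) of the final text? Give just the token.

Answer: wxgcj

Derivation:
Hunk 1: at line 3 remove [jrrn] add [yptz] -> 10 lines: amh ecty oyzex dpo yptz pxgn duhq ermkd bkpr odx
Hunk 2: at line 6 remove [ermkd] add [hmj,dlare,cjw] -> 12 lines: amh ecty oyzex dpo yptz pxgn duhq hmj dlare cjw bkpr odx
Hunk 3: at line 5 remove [pxgn] add [qatb,boe,wxgcj] -> 14 lines: amh ecty oyzex dpo yptz qatb boe wxgcj duhq hmj dlare cjw bkpr odx
Final line 8: wxgcj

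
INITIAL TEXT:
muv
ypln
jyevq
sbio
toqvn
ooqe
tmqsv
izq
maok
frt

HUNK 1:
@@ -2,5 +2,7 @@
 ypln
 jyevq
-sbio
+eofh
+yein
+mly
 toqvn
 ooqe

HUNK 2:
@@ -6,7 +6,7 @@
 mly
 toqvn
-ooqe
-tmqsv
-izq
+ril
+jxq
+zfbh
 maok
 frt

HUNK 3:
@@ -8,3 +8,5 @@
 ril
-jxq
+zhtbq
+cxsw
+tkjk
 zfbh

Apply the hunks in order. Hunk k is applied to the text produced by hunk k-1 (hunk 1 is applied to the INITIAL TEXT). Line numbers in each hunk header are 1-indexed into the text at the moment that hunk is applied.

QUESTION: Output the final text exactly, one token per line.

Hunk 1: at line 2 remove [sbio] add [eofh,yein,mly] -> 12 lines: muv ypln jyevq eofh yein mly toqvn ooqe tmqsv izq maok frt
Hunk 2: at line 6 remove [ooqe,tmqsv,izq] add [ril,jxq,zfbh] -> 12 lines: muv ypln jyevq eofh yein mly toqvn ril jxq zfbh maok frt
Hunk 3: at line 8 remove [jxq] add [zhtbq,cxsw,tkjk] -> 14 lines: muv ypln jyevq eofh yein mly toqvn ril zhtbq cxsw tkjk zfbh maok frt

Answer: muv
ypln
jyevq
eofh
yein
mly
toqvn
ril
zhtbq
cxsw
tkjk
zfbh
maok
frt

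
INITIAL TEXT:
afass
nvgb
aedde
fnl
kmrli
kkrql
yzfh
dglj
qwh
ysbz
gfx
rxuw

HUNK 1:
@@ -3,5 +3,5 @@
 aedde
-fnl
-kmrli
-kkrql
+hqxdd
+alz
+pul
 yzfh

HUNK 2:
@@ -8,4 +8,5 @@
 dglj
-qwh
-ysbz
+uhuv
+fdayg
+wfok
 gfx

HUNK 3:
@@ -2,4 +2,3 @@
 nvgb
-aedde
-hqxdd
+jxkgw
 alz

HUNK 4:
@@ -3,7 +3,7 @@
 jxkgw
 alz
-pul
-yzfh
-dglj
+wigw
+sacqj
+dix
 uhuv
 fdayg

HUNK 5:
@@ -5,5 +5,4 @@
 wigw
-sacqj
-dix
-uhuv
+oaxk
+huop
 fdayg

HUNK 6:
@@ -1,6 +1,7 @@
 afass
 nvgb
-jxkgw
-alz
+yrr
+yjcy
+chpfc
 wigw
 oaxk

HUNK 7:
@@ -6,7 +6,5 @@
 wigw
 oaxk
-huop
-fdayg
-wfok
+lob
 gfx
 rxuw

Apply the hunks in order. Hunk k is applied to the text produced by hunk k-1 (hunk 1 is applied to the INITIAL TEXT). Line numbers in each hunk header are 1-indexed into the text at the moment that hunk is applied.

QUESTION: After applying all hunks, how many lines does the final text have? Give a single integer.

Answer: 10

Derivation:
Hunk 1: at line 3 remove [fnl,kmrli,kkrql] add [hqxdd,alz,pul] -> 12 lines: afass nvgb aedde hqxdd alz pul yzfh dglj qwh ysbz gfx rxuw
Hunk 2: at line 8 remove [qwh,ysbz] add [uhuv,fdayg,wfok] -> 13 lines: afass nvgb aedde hqxdd alz pul yzfh dglj uhuv fdayg wfok gfx rxuw
Hunk 3: at line 2 remove [aedde,hqxdd] add [jxkgw] -> 12 lines: afass nvgb jxkgw alz pul yzfh dglj uhuv fdayg wfok gfx rxuw
Hunk 4: at line 3 remove [pul,yzfh,dglj] add [wigw,sacqj,dix] -> 12 lines: afass nvgb jxkgw alz wigw sacqj dix uhuv fdayg wfok gfx rxuw
Hunk 5: at line 5 remove [sacqj,dix,uhuv] add [oaxk,huop] -> 11 lines: afass nvgb jxkgw alz wigw oaxk huop fdayg wfok gfx rxuw
Hunk 6: at line 1 remove [jxkgw,alz] add [yrr,yjcy,chpfc] -> 12 lines: afass nvgb yrr yjcy chpfc wigw oaxk huop fdayg wfok gfx rxuw
Hunk 7: at line 6 remove [huop,fdayg,wfok] add [lob] -> 10 lines: afass nvgb yrr yjcy chpfc wigw oaxk lob gfx rxuw
Final line count: 10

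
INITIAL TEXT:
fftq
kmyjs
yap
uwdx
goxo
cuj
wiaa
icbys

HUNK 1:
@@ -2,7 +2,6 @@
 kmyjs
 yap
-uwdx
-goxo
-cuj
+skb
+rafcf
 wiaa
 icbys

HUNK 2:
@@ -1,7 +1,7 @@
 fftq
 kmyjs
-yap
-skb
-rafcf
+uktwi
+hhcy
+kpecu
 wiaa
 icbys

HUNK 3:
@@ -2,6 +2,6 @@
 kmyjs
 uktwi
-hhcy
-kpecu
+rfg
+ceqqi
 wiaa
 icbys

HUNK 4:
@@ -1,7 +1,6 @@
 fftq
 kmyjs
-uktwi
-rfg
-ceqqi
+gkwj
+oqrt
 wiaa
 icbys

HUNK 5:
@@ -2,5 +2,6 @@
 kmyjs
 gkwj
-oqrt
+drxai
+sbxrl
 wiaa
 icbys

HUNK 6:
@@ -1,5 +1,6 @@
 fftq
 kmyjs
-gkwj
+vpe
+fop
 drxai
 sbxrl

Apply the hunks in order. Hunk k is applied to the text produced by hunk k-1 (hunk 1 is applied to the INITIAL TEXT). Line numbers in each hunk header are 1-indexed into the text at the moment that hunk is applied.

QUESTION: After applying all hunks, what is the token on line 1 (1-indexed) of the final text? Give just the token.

Hunk 1: at line 2 remove [uwdx,goxo,cuj] add [skb,rafcf] -> 7 lines: fftq kmyjs yap skb rafcf wiaa icbys
Hunk 2: at line 1 remove [yap,skb,rafcf] add [uktwi,hhcy,kpecu] -> 7 lines: fftq kmyjs uktwi hhcy kpecu wiaa icbys
Hunk 3: at line 2 remove [hhcy,kpecu] add [rfg,ceqqi] -> 7 lines: fftq kmyjs uktwi rfg ceqqi wiaa icbys
Hunk 4: at line 1 remove [uktwi,rfg,ceqqi] add [gkwj,oqrt] -> 6 lines: fftq kmyjs gkwj oqrt wiaa icbys
Hunk 5: at line 2 remove [oqrt] add [drxai,sbxrl] -> 7 lines: fftq kmyjs gkwj drxai sbxrl wiaa icbys
Hunk 6: at line 1 remove [gkwj] add [vpe,fop] -> 8 lines: fftq kmyjs vpe fop drxai sbxrl wiaa icbys
Final line 1: fftq

Answer: fftq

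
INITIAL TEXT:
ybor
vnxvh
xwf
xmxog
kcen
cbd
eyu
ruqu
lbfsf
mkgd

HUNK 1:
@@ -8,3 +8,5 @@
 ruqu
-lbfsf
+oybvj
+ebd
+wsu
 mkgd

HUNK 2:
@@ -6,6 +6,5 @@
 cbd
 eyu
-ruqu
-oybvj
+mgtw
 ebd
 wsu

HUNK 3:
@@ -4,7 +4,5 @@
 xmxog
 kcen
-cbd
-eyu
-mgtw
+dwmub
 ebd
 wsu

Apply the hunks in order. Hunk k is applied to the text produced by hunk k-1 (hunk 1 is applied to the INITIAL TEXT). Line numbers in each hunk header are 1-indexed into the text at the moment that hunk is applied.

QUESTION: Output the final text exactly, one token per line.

Answer: ybor
vnxvh
xwf
xmxog
kcen
dwmub
ebd
wsu
mkgd

Derivation:
Hunk 1: at line 8 remove [lbfsf] add [oybvj,ebd,wsu] -> 12 lines: ybor vnxvh xwf xmxog kcen cbd eyu ruqu oybvj ebd wsu mkgd
Hunk 2: at line 6 remove [ruqu,oybvj] add [mgtw] -> 11 lines: ybor vnxvh xwf xmxog kcen cbd eyu mgtw ebd wsu mkgd
Hunk 3: at line 4 remove [cbd,eyu,mgtw] add [dwmub] -> 9 lines: ybor vnxvh xwf xmxog kcen dwmub ebd wsu mkgd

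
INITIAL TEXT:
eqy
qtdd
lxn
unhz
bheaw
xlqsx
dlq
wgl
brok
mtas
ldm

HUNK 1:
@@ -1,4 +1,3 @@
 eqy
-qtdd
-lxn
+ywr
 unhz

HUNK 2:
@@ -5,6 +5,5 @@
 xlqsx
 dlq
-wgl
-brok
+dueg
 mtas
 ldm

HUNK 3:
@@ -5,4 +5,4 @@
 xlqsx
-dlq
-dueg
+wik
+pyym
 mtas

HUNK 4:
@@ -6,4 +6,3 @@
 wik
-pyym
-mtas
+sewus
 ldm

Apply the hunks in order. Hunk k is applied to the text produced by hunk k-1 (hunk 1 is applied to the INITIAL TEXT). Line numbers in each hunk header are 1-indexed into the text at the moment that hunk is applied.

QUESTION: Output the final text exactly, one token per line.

Answer: eqy
ywr
unhz
bheaw
xlqsx
wik
sewus
ldm

Derivation:
Hunk 1: at line 1 remove [qtdd,lxn] add [ywr] -> 10 lines: eqy ywr unhz bheaw xlqsx dlq wgl brok mtas ldm
Hunk 2: at line 5 remove [wgl,brok] add [dueg] -> 9 lines: eqy ywr unhz bheaw xlqsx dlq dueg mtas ldm
Hunk 3: at line 5 remove [dlq,dueg] add [wik,pyym] -> 9 lines: eqy ywr unhz bheaw xlqsx wik pyym mtas ldm
Hunk 4: at line 6 remove [pyym,mtas] add [sewus] -> 8 lines: eqy ywr unhz bheaw xlqsx wik sewus ldm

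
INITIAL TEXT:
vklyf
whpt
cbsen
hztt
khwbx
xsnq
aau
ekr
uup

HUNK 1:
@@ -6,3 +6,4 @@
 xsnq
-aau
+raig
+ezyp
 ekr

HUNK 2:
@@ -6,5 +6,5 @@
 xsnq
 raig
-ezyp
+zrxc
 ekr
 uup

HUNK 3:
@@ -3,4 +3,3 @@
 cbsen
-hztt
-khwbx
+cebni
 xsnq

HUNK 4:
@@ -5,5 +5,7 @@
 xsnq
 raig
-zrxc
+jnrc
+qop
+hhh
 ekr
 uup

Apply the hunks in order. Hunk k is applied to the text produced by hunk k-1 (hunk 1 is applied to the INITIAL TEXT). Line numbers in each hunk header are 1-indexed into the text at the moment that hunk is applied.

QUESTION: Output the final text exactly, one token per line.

Hunk 1: at line 6 remove [aau] add [raig,ezyp] -> 10 lines: vklyf whpt cbsen hztt khwbx xsnq raig ezyp ekr uup
Hunk 2: at line 6 remove [ezyp] add [zrxc] -> 10 lines: vklyf whpt cbsen hztt khwbx xsnq raig zrxc ekr uup
Hunk 3: at line 3 remove [hztt,khwbx] add [cebni] -> 9 lines: vklyf whpt cbsen cebni xsnq raig zrxc ekr uup
Hunk 4: at line 5 remove [zrxc] add [jnrc,qop,hhh] -> 11 lines: vklyf whpt cbsen cebni xsnq raig jnrc qop hhh ekr uup

Answer: vklyf
whpt
cbsen
cebni
xsnq
raig
jnrc
qop
hhh
ekr
uup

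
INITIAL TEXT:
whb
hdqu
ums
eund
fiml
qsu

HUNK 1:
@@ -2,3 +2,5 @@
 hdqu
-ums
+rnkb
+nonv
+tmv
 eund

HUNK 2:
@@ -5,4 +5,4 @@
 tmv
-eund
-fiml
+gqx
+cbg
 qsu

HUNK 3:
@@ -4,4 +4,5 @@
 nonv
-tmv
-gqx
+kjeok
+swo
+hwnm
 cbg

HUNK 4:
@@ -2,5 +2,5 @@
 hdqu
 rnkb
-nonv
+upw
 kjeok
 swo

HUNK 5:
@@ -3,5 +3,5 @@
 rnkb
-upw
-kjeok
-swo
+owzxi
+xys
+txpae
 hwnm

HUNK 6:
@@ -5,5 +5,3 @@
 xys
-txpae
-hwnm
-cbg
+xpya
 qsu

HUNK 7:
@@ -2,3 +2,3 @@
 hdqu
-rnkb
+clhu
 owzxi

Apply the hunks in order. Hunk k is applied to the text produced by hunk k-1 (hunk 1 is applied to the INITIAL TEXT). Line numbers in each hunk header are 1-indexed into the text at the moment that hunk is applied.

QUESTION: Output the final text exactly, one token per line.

Hunk 1: at line 2 remove [ums] add [rnkb,nonv,tmv] -> 8 lines: whb hdqu rnkb nonv tmv eund fiml qsu
Hunk 2: at line 5 remove [eund,fiml] add [gqx,cbg] -> 8 lines: whb hdqu rnkb nonv tmv gqx cbg qsu
Hunk 3: at line 4 remove [tmv,gqx] add [kjeok,swo,hwnm] -> 9 lines: whb hdqu rnkb nonv kjeok swo hwnm cbg qsu
Hunk 4: at line 2 remove [nonv] add [upw] -> 9 lines: whb hdqu rnkb upw kjeok swo hwnm cbg qsu
Hunk 5: at line 3 remove [upw,kjeok,swo] add [owzxi,xys,txpae] -> 9 lines: whb hdqu rnkb owzxi xys txpae hwnm cbg qsu
Hunk 6: at line 5 remove [txpae,hwnm,cbg] add [xpya] -> 7 lines: whb hdqu rnkb owzxi xys xpya qsu
Hunk 7: at line 2 remove [rnkb] add [clhu] -> 7 lines: whb hdqu clhu owzxi xys xpya qsu

Answer: whb
hdqu
clhu
owzxi
xys
xpya
qsu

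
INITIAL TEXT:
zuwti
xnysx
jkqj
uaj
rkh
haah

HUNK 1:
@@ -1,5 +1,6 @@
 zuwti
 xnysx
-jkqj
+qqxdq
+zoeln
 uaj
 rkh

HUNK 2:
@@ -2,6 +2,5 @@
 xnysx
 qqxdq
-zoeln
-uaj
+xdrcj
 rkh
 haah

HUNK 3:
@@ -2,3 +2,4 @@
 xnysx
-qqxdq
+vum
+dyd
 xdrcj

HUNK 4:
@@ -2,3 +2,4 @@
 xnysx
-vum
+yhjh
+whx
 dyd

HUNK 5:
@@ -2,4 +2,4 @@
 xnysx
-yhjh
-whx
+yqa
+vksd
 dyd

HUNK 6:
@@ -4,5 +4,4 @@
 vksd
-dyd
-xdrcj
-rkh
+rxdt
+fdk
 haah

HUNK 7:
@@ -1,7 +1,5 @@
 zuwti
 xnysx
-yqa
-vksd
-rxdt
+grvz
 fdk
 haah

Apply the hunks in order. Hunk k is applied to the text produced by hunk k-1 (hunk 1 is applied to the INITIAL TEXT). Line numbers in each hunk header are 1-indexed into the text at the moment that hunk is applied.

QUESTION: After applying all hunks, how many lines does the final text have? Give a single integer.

Answer: 5

Derivation:
Hunk 1: at line 1 remove [jkqj] add [qqxdq,zoeln] -> 7 lines: zuwti xnysx qqxdq zoeln uaj rkh haah
Hunk 2: at line 2 remove [zoeln,uaj] add [xdrcj] -> 6 lines: zuwti xnysx qqxdq xdrcj rkh haah
Hunk 3: at line 2 remove [qqxdq] add [vum,dyd] -> 7 lines: zuwti xnysx vum dyd xdrcj rkh haah
Hunk 4: at line 2 remove [vum] add [yhjh,whx] -> 8 lines: zuwti xnysx yhjh whx dyd xdrcj rkh haah
Hunk 5: at line 2 remove [yhjh,whx] add [yqa,vksd] -> 8 lines: zuwti xnysx yqa vksd dyd xdrcj rkh haah
Hunk 6: at line 4 remove [dyd,xdrcj,rkh] add [rxdt,fdk] -> 7 lines: zuwti xnysx yqa vksd rxdt fdk haah
Hunk 7: at line 1 remove [yqa,vksd,rxdt] add [grvz] -> 5 lines: zuwti xnysx grvz fdk haah
Final line count: 5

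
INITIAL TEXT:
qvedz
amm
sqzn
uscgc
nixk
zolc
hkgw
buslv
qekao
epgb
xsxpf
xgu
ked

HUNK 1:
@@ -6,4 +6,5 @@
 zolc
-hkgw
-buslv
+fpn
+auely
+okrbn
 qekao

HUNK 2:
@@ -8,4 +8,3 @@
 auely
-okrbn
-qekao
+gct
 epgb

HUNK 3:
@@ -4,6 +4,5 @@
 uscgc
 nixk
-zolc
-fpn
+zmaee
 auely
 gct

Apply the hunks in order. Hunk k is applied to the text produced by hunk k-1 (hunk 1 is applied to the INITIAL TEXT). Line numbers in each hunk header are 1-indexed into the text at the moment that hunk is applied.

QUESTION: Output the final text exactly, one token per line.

Hunk 1: at line 6 remove [hkgw,buslv] add [fpn,auely,okrbn] -> 14 lines: qvedz amm sqzn uscgc nixk zolc fpn auely okrbn qekao epgb xsxpf xgu ked
Hunk 2: at line 8 remove [okrbn,qekao] add [gct] -> 13 lines: qvedz amm sqzn uscgc nixk zolc fpn auely gct epgb xsxpf xgu ked
Hunk 3: at line 4 remove [zolc,fpn] add [zmaee] -> 12 lines: qvedz amm sqzn uscgc nixk zmaee auely gct epgb xsxpf xgu ked

Answer: qvedz
amm
sqzn
uscgc
nixk
zmaee
auely
gct
epgb
xsxpf
xgu
ked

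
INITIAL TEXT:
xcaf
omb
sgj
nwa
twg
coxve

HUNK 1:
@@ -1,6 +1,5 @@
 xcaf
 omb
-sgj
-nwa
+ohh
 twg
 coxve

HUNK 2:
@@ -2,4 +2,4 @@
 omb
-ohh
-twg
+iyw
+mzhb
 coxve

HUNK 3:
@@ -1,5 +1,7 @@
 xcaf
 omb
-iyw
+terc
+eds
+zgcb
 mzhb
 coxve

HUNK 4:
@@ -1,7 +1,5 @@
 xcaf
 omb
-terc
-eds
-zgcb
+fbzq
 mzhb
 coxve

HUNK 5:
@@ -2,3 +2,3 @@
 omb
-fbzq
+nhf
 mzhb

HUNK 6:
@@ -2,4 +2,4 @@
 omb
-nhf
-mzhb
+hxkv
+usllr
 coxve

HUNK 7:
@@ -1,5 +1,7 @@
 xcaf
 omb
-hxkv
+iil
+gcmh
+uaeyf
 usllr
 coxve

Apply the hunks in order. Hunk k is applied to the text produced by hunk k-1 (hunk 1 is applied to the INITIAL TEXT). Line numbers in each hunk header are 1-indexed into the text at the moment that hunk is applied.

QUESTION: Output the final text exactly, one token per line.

Hunk 1: at line 1 remove [sgj,nwa] add [ohh] -> 5 lines: xcaf omb ohh twg coxve
Hunk 2: at line 2 remove [ohh,twg] add [iyw,mzhb] -> 5 lines: xcaf omb iyw mzhb coxve
Hunk 3: at line 1 remove [iyw] add [terc,eds,zgcb] -> 7 lines: xcaf omb terc eds zgcb mzhb coxve
Hunk 4: at line 1 remove [terc,eds,zgcb] add [fbzq] -> 5 lines: xcaf omb fbzq mzhb coxve
Hunk 5: at line 2 remove [fbzq] add [nhf] -> 5 lines: xcaf omb nhf mzhb coxve
Hunk 6: at line 2 remove [nhf,mzhb] add [hxkv,usllr] -> 5 lines: xcaf omb hxkv usllr coxve
Hunk 7: at line 1 remove [hxkv] add [iil,gcmh,uaeyf] -> 7 lines: xcaf omb iil gcmh uaeyf usllr coxve

Answer: xcaf
omb
iil
gcmh
uaeyf
usllr
coxve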